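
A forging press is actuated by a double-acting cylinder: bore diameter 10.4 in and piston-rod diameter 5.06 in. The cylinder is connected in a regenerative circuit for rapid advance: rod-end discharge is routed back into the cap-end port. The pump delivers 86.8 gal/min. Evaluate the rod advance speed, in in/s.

v ≈ 16.6 in/s

In regeneration the rod-end outflow joins the pump flow into the cap end, so the net volume the pump must supply per unit advance equals the rod cross-section area.
Rod cross-section A_rod = π/4 × (5.06 in)² = 20.11 in^2
v = Q_pump / A_rod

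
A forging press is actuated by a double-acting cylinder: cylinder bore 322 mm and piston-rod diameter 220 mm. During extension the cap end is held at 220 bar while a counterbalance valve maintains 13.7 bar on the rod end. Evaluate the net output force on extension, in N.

Cap-side area A_cap = π/4 × (322 mm)² = 81430 mm^2
Rod-side annular area A_ann = π/4 × (322² − 220²) = 43420 mm^2
Net thrust = P_cap·A_cap − P_rod·A_ann = 1.792e6 N − 59490 N

F ≈ 1.73e6 N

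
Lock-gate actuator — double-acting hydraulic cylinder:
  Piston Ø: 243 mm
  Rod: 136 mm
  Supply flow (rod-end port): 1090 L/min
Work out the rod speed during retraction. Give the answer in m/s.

Rod-side annular area A_ann = π/4 × (243² − 136²) = 31850 mm^2
Flow into the rod-end port fills the annular volume.
v = Q / A

v ≈ 0.570 m/s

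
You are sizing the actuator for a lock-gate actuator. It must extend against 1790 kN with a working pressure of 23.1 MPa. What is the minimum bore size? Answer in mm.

D ≈ 314 mm

Extension force acts on the full piston face: F = P × (π/4)D².
D = √(4F / (πP)) = √(4 × 1790 kN / (π × 23.1 MPa))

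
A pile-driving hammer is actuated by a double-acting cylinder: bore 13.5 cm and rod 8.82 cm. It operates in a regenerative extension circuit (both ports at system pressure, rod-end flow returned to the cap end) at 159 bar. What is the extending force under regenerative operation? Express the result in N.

F ≈ 97100 N

With equal pressure on both faces, forces on the annular region cancel; the net push is pressure × rod cross-section.
Rod cross-section A_rod = π/4 × (8.82 cm)² = 61.10 cm^2
F = P × A_rod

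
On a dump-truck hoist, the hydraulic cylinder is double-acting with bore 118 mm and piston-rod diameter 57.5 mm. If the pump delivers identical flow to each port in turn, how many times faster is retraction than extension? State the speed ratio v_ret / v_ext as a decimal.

Cap-side area A_cap = π/4 × (118 mm)² = 10940 mm^2
Rod-side annular area A_ann = π/4 × (118² − 57.5²) = 8339 mm^2
For equal Q, v ∝ 1/A, so v_ret/v_ext = A_cap/A_ann.

v_ret/v_ext ≈ 1.31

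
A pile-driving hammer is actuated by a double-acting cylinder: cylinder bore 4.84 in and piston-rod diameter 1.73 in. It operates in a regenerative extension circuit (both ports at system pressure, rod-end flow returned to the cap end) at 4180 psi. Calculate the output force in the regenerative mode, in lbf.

F ≈ 9830 lbf

With equal pressure on both faces, forces on the annular region cancel; the net push is pressure × rod cross-section.
Rod cross-section A_rod = π/4 × (1.73 in)² = 2.351 in^2
F = P × A_rod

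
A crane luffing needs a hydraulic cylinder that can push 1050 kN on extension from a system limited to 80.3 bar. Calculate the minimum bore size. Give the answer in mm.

Extension force acts on the full piston face: F = P × (π/4)D².
D = √(4F / (πP)) = √(4 × 1050 kN / (π × 80.3 bar))

D ≈ 408 mm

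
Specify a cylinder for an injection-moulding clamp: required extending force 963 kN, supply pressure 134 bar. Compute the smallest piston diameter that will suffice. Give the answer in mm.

Extension force acts on the full piston face: F = P × (π/4)D².
D = √(4F / (πP)) = √(4 × 963 kN / (π × 134 bar))

D ≈ 302 mm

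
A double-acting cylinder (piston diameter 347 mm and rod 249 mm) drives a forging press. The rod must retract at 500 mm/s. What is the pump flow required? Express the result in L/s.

Q ≈ 22.9 L/s

Rod-side annular area A_ann = π/4 × (347² − 249²) = 45870 mm^2
Q = A × v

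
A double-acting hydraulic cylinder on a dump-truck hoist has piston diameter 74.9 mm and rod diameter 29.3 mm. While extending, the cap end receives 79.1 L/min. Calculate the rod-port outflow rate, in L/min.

Q_out ≈ 67.0 L/min

Cap-side area A_cap = π/4 × (74.9 mm)² = 4406 mm^2
Rod-side annular area A_ann = π/4 × (74.9² − 29.3²) = 3732 mm^2
Piston speed v = Q_in/A_cap; rod-end outflow Q_out = v × A_ann = Q_in × A_ann/A_cap.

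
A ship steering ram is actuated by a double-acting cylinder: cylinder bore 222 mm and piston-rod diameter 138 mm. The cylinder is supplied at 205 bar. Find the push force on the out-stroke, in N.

Cap-side area A_cap = π/4 × (222 mm)² = 38710 mm^2
F = P × A_cap = 205 bar × A_cap

F ≈ 7.94e5 N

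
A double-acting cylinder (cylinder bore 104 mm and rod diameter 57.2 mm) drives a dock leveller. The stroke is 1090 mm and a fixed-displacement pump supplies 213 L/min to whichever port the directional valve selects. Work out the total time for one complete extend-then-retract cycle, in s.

t ≈ 4.43 s

Cap-side area A_cap = π/4 × (104 mm)² = 8495 mm^2
Rod-side annular area A_ann = π/4 × (104² − 57.2²) = 5925 mm^2
t_ext = A_cap·L/Q = 2.608 s
t_ret = A_ann·L/Q = 1.819 s
t_cycle = t_ext + t_ret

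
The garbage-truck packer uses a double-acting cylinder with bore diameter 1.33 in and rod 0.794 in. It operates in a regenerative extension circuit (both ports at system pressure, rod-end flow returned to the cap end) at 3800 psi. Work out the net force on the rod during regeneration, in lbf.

With equal pressure on both faces, forces on the annular region cancel; the net push is pressure × rod cross-section.
Rod cross-section A_rod = π/4 × (0.794 in)² = 0.4951 in^2
F = P × A_rod

F ≈ 1880 lbf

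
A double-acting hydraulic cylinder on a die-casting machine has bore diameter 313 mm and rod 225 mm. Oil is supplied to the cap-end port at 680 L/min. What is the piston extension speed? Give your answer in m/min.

v ≈ 8.84 m/min

Cap-side area A_cap = π/4 × (313 mm)² = 76940 mm^2
v = Q / A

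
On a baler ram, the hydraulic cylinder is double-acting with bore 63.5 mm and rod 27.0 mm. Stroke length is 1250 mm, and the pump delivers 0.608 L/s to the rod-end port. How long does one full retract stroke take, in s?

Rod-side annular area A_ann = π/4 × (63.5² − 27.0²) = 2594 mm^2
Swept volume V = A × L; t = V / Q = A·L / Q

t ≈ 5.33 s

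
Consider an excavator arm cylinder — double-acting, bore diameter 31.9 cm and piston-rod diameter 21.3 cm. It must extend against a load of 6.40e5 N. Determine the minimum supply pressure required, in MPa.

P ≈ 8.01 MPa

Cap-side area A_cap = π/4 × (31.9 cm)² = 799.2 cm^2
P = F / A = 6.40e5 N / A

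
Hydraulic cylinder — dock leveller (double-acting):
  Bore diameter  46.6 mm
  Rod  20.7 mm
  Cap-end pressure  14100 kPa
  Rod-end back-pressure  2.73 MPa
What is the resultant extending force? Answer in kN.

F ≈ 20.3 kN

Cap-side area A_cap = π/4 × (46.6 mm)² = 1706 mm^2
Rod-side annular area A_ann = π/4 × (46.6² − 20.7²) = 1369 mm^2
Net thrust = P_cap·A_cap − P_rod·A_ann = 24.05 kN − 3.737 kN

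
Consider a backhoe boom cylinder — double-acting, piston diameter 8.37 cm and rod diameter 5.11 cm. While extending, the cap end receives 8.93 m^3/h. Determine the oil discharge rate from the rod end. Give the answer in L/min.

Cap-side area A_cap = π/4 × (8.37 cm)² = 55.02 cm^2
Rod-side annular area A_ann = π/4 × (8.37² − 5.11²) = 34.51 cm^2
Piston speed v = Q_in/A_cap; rod-end outflow Q_out = v × A_ann = Q_in × A_ann/A_cap.

Q_out ≈ 93.4 L/min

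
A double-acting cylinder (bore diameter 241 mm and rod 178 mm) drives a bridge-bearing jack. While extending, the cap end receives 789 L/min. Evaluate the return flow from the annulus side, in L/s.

Cap-side area A_cap = π/4 × (241 mm)² = 45620 mm^2
Rod-side annular area A_ann = π/4 × (241² − 178²) = 20730 mm^2
Piston speed v = Q_in/A_cap; rod-end outflow Q_out = v × A_ann = Q_in × A_ann/A_cap.

Q_out ≈ 5.98 L/s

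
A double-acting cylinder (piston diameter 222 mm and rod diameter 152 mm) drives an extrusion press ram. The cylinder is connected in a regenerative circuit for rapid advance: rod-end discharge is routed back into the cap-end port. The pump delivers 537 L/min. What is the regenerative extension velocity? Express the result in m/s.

v ≈ 0.493 m/s

In regeneration the rod-end outflow joins the pump flow into the cap end, so the net volume the pump must supply per unit advance equals the rod cross-section area.
Rod cross-section A_rod = π/4 × (152 mm)² = 18150 mm^2
v = Q_pump / A_rod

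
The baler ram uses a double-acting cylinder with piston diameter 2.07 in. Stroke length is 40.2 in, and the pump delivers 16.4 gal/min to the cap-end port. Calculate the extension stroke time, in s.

Cap-side area A_cap = π/4 × (2.07 in)² = 3.365 in^2
Swept volume V = A × L; t = V / Q = A·L / Q

t ≈ 2.14 s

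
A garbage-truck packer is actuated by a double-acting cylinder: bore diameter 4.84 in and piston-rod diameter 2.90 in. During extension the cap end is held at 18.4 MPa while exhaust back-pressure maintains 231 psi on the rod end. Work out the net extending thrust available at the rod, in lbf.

F ≈ 46400 lbf

Cap-side area A_cap = π/4 × (4.84 in)² = 18.40 in^2
Rod-side annular area A_ann = π/4 × (4.84² − 2.90²) = 11.79 in^2
Net thrust = P_cap·A_cap − P_rod·A_ann = 49100 lbf − 2724 lbf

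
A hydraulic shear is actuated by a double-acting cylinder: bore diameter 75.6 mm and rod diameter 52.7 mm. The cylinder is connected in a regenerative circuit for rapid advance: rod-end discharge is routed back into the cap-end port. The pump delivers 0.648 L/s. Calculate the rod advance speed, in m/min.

v ≈ 17.8 m/min

In regeneration the rod-end outflow joins the pump flow into the cap end, so the net volume the pump must supply per unit advance equals the rod cross-section area.
Rod cross-section A_rod = π/4 × (52.7 mm)² = 2181 mm^2
v = Q_pump / A_rod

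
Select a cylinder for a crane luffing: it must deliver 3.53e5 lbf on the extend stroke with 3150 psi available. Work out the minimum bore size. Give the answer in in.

Extension force acts on the full piston face: F = P × (π/4)D².
D = √(4F / (πP)) = √(4 × 3.53e5 lbf / (π × 3150 psi))

D ≈ 11.9 in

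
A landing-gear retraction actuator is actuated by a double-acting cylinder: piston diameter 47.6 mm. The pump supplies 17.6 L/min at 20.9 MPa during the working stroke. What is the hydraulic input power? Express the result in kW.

W ≈ 6.13 kW

Hydraulic power = P × Q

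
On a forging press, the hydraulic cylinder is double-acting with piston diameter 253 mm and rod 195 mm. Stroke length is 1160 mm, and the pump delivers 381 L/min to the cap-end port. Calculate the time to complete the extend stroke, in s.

t ≈ 9.18 s

Cap-side area A_cap = π/4 × (253 mm)² = 50270 mm^2
Swept volume V = A × L; t = V / Q = A·L / Q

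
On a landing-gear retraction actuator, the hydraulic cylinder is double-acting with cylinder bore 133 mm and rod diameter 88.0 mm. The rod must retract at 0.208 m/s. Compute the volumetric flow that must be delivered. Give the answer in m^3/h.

Q ≈ 5.85 m^3/h

Rod-side annular area A_ann = π/4 × (133² − 88.0²) = 7811 mm^2
Q = A × v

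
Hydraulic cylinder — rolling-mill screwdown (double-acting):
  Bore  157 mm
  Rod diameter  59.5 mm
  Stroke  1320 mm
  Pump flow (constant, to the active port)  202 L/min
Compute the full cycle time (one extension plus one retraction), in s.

t ≈ 14.1 s

Cap-side area A_cap = π/4 × (157 mm)² = 19360 mm^2
Rod-side annular area A_ann = π/4 × (157² − 59.5²) = 16580 mm^2
t_ext = A_cap·L/Q = 7.590 s
t_ret = A_ann·L/Q = 6.500 s
t_cycle = t_ext + t_ret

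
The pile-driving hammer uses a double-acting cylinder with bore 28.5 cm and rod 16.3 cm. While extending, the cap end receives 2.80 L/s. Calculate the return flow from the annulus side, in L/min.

Q_out ≈ 113 L/min

Cap-side area A_cap = π/4 × (28.5 cm)² = 637.9 cm^2
Rod-side annular area A_ann = π/4 × (28.5² − 16.3²) = 429.3 cm^2
Piston speed v = Q_in/A_cap; rod-end outflow Q_out = v × A_ann = Q_in × A_ann/A_cap.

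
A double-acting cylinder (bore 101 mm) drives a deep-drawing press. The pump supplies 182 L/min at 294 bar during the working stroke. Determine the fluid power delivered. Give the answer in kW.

W ≈ 89.2 kW

Hydraulic power = P × Q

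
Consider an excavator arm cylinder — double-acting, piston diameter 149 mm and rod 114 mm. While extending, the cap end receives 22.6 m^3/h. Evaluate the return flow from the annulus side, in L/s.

Cap-side area A_cap = π/4 × (149 mm)² = 17440 mm^2
Rod-side annular area A_ann = π/4 × (149² − 114²) = 7230 mm^2
Piston speed v = Q_in/A_cap; rod-end outflow Q_out = v × A_ann = Q_in × A_ann/A_cap.

Q_out ≈ 2.60 L/s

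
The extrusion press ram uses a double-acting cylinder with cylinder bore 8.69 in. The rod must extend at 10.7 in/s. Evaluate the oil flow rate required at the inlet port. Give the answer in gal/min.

Cap-side area A_cap = π/4 × (8.69 in)² = 59.31 in^2
Q = A × v

Q ≈ 165 gal/min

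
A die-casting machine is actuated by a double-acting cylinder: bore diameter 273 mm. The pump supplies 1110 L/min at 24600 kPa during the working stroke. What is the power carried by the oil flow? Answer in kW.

Hydraulic power = P × Q

W ≈ 455 kW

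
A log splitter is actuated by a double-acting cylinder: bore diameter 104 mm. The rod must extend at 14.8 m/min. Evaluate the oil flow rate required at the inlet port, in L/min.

Cap-side area A_cap = π/4 × (104 mm)² = 8495 mm^2
Q = A × v

Q ≈ 126 L/min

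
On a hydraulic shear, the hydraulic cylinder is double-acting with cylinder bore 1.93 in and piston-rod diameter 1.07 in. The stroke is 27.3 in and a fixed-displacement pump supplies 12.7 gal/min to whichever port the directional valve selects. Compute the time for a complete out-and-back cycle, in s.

t ≈ 2.76 s

Cap-side area A_cap = π/4 × (1.93 in)² = 2.926 in^2
Rod-side annular area A_ann = π/4 × (1.93² − 1.07²) = 2.026 in^2
t_ext = A_cap·L/Q = 1.633 s
t_ret = A_ann·L/Q = 1.131 s
t_cycle = t_ext + t_ret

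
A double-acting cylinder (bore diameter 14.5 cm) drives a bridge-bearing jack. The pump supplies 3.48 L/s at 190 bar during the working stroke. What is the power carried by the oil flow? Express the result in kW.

W ≈ 66.1 kW

Hydraulic power = P × Q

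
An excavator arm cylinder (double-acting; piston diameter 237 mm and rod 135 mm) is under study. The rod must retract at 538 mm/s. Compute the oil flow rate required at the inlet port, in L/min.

Q ≈ 962 L/min

Rod-side annular area A_ann = π/4 × (237² − 135²) = 29800 mm^2
Q = A × v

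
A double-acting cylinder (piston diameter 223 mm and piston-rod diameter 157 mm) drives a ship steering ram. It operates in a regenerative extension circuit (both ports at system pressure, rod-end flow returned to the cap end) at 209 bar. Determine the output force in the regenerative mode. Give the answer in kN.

With equal pressure on both faces, forces on the annular region cancel; the net push is pressure × rod cross-section.
Rod cross-section A_rod = π/4 × (157 mm)² = 19360 mm^2
F = P × A_rod

F ≈ 405 kN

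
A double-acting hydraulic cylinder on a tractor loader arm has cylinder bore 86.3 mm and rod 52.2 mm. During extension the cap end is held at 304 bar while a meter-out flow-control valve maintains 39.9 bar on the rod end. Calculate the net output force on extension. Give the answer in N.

F ≈ 1.63e5 N

Cap-side area A_cap = π/4 × (86.3 mm)² = 5849 mm^2
Rod-side annular area A_ann = π/4 × (86.3² − 52.2²) = 3709 mm^2
Net thrust = P_cap·A_cap − P_rod·A_ann = 1.778e5 N − 14800 N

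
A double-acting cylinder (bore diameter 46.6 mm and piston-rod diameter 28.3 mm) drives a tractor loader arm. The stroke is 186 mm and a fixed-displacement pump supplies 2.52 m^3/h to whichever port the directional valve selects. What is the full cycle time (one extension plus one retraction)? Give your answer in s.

Cap-side area A_cap = π/4 × (46.6 mm)² = 1706 mm^2
Rod-side annular area A_ann = π/4 × (46.6² − 28.3²) = 1077 mm^2
t_ext = A_cap·L/Q = 0.4532 s
t_ret = A_ann·L/Q = 0.2860 s
t_cycle = t_ext + t_ret

t ≈ 0.739 s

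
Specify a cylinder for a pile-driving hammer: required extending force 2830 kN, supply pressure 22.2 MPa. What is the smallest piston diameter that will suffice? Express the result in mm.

Extension force acts on the full piston face: F = P × (π/4)D².
D = √(4F / (πP)) = √(4 × 2830 kN / (π × 22.2 MPa))

D ≈ 403 mm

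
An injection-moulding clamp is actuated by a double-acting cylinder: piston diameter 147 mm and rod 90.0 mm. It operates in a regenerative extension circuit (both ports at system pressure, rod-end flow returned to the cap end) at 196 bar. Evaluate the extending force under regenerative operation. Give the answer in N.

With equal pressure on both faces, forces on the annular region cancel; the net push is pressure × rod cross-section.
Rod cross-section A_rod = π/4 × (90.0 mm)² = 6362 mm^2
F = P × A_rod

F ≈ 1.25e5 N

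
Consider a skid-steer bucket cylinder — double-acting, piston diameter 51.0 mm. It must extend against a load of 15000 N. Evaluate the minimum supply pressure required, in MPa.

Cap-side area A_cap = π/4 × (51.0 mm)² = 2043 mm^2
P = F / A = 15000 N / A

P ≈ 7.34 MPa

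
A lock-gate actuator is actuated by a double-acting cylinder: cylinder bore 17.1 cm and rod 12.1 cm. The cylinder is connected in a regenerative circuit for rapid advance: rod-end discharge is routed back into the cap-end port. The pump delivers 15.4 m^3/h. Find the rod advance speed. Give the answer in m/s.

v ≈ 0.372 m/s

In regeneration the rod-end outflow joins the pump flow into the cap end, so the net volume the pump must supply per unit advance equals the rod cross-section area.
Rod cross-section A_rod = π/4 × (12.1 cm)² = 115.0 cm^2
v = Q_pump / A_rod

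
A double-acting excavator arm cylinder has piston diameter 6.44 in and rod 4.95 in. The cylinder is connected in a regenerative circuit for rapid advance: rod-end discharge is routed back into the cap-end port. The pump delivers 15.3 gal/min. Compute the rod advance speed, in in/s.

v ≈ 3.06 in/s

In regeneration the rod-end outflow joins the pump flow into the cap end, so the net volume the pump must supply per unit advance equals the rod cross-section area.
Rod cross-section A_rod = π/4 × (4.95 in)² = 19.24 in^2
v = Q_pump / A_rod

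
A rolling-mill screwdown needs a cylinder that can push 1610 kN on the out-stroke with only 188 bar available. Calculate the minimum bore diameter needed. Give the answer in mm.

D ≈ 330 mm

Extension force acts on the full piston face: F = P × (π/4)D².
D = √(4F / (πP)) = √(4 × 1610 kN / (π × 188 bar))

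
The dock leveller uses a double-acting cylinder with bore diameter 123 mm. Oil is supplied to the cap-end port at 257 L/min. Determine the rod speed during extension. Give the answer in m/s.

Cap-side area A_cap = π/4 × (123 mm)² = 11880 mm^2
v = Q / A

v ≈ 0.360 m/s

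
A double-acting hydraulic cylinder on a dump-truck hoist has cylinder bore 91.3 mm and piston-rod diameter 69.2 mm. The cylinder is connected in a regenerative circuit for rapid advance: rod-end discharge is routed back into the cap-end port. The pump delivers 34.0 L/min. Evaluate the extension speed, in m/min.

In regeneration the rod-end outflow joins the pump flow into the cap end, so the net volume the pump must supply per unit advance equals the rod cross-section area.
Rod cross-section A_rod = π/4 × (69.2 mm)² = 3761 mm^2
v = Q_pump / A_rod

v ≈ 9.04 m/min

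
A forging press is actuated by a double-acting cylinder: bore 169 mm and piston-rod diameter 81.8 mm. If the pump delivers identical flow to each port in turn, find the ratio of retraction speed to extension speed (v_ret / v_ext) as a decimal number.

v_ret/v_ext ≈ 1.31

Cap-side area A_cap = π/4 × (169 mm)² = 22430 mm^2
Rod-side annular area A_ann = π/4 × (169² − 81.8²) = 17180 mm^2
For equal Q, v ∝ 1/A, so v_ret/v_ext = A_cap/A_ann.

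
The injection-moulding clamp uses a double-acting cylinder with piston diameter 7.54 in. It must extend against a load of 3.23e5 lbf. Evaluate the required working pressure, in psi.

Cap-side area A_cap = π/4 × (7.54 in)² = 44.65 in^2
P = F / A = 3.23e5 lbf / A

P ≈ 7230 psi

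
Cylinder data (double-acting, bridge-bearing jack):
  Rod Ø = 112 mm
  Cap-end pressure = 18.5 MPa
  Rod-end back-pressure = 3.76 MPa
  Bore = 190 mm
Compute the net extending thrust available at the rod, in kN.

Cap-side area A_cap = π/4 × (190 mm)² = 28350 mm^2
Rod-side annular area A_ann = π/4 × (190² − 112²) = 18500 mm^2
Net thrust = P_cap·A_cap − P_rod·A_ann = 524.5 kN − 69.56 kN

F ≈ 455 kN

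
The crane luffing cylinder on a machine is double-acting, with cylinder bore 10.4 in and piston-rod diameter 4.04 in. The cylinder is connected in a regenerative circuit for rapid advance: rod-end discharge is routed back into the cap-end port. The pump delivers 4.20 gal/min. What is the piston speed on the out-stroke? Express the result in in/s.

In regeneration the rod-end outflow joins the pump flow into the cap end, so the net volume the pump must supply per unit advance equals the rod cross-section area.
Rod cross-section A_rod = π/4 × (4.04 in)² = 12.82 in^2
v = Q_pump / A_rod

v ≈ 1.26 in/s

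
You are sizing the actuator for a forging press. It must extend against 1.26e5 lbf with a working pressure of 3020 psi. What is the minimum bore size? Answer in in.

D ≈ 7.29 in

Extension force acts on the full piston face: F = P × (π/4)D².
D = √(4F / (πP)) = √(4 × 1.26e5 lbf / (π × 3020 psi))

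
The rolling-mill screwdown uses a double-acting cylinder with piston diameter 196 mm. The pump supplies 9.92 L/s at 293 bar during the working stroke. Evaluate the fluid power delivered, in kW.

Hydraulic power = P × Q

W ≈ 291 kW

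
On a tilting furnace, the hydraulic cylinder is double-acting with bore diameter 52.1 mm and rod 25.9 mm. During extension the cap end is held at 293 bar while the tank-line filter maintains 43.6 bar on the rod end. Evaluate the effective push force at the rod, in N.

Cap-side area A_cap = π/4 × (52.1 mm)² = 2132 mm^2
Rod-side annular area A_ann = π/4 × (52.1² − 25.9²) = 1605 mm^2
Net thrust = P_cap·A_cap − P_rod·A_ann = 62460 N − 6998 N

F ≈ 55500 N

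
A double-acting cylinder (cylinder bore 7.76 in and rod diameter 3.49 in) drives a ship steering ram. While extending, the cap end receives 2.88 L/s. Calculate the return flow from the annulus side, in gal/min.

Q_out ≈ 36.4 gal/min

Cap-side area A_cap = π/4 × (7.76 in)² = 47.29 in^2
Rod-side annular area A_ann = π/4 × (7.76² − 3.49²) = 37.73 in^2
Piston speed v = Q_in/A_cap; rod-end outflow Q_out = v × A_ann = Q_in × A_ann/A_cap.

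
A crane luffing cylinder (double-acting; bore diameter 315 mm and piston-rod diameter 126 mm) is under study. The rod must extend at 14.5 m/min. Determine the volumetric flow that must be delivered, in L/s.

Cap-side area A_cap = π/4 × (315 mm)² = 77930 mm^2
Q = A × v

Q ≈ 18.8 L/s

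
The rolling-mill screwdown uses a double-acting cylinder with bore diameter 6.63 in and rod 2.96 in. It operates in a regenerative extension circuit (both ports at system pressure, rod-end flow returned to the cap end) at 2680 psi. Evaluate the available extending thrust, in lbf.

F ≈ 18400 lbf

With equal pressure on both faces, forces on the annular region cancel; the net push is pressure × rod cross-section.
Rod cross-section A_rod = π/4 × (2.96 in)² = 6.881 in^2
F = P × A_rod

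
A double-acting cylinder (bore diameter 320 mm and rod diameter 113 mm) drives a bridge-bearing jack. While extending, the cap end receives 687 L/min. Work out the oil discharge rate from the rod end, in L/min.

Q_out ≈ 601 L/min

Cap-side area A_cap = π/4 × (320 mm)² = 80420 mm^2
Rod-side annular area A_ann = π/4 × (320² − 113²) = 70400 mm^2
Piston speed v = Q_in/A_cap; rod-end outflow Q_out = v × A_ann = Q_in × A_ann/A_cap.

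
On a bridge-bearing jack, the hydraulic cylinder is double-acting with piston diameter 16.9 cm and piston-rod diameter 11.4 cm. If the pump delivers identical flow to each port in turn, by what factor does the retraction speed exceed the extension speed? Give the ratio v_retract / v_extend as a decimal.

v_ret/v_ext ≈ 1.83

Cap-side area A_cap = π/4 × (16.9 cm)² = 224.3 cm^2
Rod-side annular area A_ann = π/4 × (16.9² − 11.4²) = 122.2 cm^2
For equal Q, v ∝ 1/A, so v_ret/v_ext = A_cap/A_ann.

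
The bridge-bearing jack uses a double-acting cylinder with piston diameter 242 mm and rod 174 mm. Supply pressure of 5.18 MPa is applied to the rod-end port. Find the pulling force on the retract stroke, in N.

F ≈ 1.15e5 N

Rod-side annular area A_ann = π/4 × (242² − 174²) = 22220 mm^2
On retraction the pressure acts on the annular area (bore minus rod).
F = P × A_ann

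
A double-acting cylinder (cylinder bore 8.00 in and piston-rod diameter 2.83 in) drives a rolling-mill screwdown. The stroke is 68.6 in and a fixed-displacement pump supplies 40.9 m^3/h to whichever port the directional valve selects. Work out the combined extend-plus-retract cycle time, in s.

t ≈ 9.32 s

Cap-side area A_cap = π/4 × (8.00 in)² = 50.27 in^2
Rod-side annular area A_ann = π/4 × (8.00² − 2.83²) = 43.98 in^2
t_ext = A_cap·L/Q = 4.974 s
t_ret = A_ann·L/Q = 4.351 s
t_cycle = t_ext + t_ret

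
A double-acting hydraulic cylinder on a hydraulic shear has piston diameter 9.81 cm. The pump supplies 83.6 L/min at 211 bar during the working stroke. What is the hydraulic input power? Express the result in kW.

W ≈ 29.4 kW

Hydraulic power = P × Q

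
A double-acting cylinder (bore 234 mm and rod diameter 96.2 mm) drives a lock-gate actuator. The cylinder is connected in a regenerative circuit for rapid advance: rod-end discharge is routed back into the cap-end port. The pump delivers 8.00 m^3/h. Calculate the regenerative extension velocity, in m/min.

v ≈ 18.3 m/min

In regeneration the rod-end outflow joins the pump flow into the cap end, so the net volume the pump must supply per unit advance equals the rod cross-section area.
Rod cross-section A_rod = π/4 × (96.2 mm)² = 7268 mm^2
v = Q_pump / A_rod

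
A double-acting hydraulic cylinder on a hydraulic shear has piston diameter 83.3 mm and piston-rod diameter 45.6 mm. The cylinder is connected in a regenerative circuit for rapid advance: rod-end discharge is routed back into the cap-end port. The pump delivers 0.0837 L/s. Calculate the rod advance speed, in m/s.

In regeneration the rod-end outflow joins the pump flow into the cap end, so the net volume the pump must supply per unit advance equals the rod cross-section area.
Rod cross-section A_rod = π/4 × (45.6 mm)² = 1633 mm^2
v = Q_pump / A_rod

v ≈ 0.0513 m/s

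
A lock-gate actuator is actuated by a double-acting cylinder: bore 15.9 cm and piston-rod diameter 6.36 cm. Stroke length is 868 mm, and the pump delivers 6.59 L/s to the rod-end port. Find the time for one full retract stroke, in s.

t ≈ 2.20 s

Rod-side annular area A_ann = π/4 × (15.9² − 6.36²) = 166.8 cm^2
Swept volume V = A × L; t = V / Q = A·L / Q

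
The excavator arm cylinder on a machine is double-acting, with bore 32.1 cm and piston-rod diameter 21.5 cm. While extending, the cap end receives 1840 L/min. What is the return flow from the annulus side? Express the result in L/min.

Q_out ≈ 1010 L/min

Cap-side area A_cap = π/4 × (32.1 cm)² = 809.3 cm^2
Rod-side annular area A_ann = π/4 × (32.1² − 21.5²) = 446.2 cm^2
Piston speed v = Q_in/A_cap; rod-end outflow Q_out = v × A_ann = Q_in × A_ann/A_cap.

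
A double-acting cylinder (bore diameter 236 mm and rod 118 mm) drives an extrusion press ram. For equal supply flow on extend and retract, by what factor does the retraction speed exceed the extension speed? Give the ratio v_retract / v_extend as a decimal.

v_ret/v_ext ≈ 1.33

Cap-side area A_cap = π/4 × (236 mm)² = 43740 mm^2
Rod-side annular area A_ann = π/4 × (236² − 118²) = 32810 mm^2
For equal Q, v ∝ 1/A, so v_ret/v_ext = A_cap/A_ann.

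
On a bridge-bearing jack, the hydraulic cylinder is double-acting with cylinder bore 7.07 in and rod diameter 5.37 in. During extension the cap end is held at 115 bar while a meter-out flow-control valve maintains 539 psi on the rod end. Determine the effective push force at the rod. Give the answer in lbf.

F ≈ 56500 lbf

Cap-side area A_cap = π/4 × (7.07 in)² = 39.26 in^2
Rod-side annular area A_ann = π/4 × (7.07² − 5.37²) = 16.61 in^2
Net thrust = P_cap·A_cap − P_rod·A_ann = 65480 lbf − 8953 lbf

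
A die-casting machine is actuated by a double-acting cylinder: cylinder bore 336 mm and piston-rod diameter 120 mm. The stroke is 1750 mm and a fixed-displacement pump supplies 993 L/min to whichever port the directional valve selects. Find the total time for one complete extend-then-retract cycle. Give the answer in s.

t ≈ 17.6 s

Cap-side area A_cap = π/4 × (336 mm)² = 88670 mm^2
Rod-side annular area A_ann = π/4 × (336² − 120²) = 77360 mm^2
t_ext = A_cap·L/Q = 9.376 s
t_ret = A_ann·L/Q = 8.180 s
t_cycle = t_ext + t_ret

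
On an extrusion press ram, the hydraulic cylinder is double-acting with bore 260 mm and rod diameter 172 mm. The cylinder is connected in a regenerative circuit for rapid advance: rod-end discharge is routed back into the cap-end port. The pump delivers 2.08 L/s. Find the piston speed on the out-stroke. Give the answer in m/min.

In regeneration the rod-end outflow joins the pump flow into the cap end, so the net volume the pump must supply per unit advance equals the rod cross-section area.
Rod cross-section A_rod = π/4 × (172 mm)² = 23240 mm^2
v = Q_pump / A_rod

v ≈ 5.37 m/min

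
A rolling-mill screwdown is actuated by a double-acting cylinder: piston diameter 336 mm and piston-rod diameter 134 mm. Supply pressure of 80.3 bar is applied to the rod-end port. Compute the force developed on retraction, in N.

F ≈ 5.99e5 N

Rod-side annular area A_ann = π/4 × (336² − 134²) = 74570 mm^2
On retraction the pressure acts on the annular area (bore minus rod).
F = P × A_ann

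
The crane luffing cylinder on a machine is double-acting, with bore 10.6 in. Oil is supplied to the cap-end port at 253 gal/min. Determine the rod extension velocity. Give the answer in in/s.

Cap-side area A_cap = π/4 × (10.6 in)² = 88.25 in^2
v = Q / A

v ≈ 11.0 in/s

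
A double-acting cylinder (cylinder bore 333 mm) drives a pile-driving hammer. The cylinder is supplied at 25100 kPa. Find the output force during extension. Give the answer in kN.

F ≈ 2190 kN

Cap-side area A_cap = π/4 × (333 mm)² = 87090 mm^2
F = P × A_cap = 25100 kPa × A_cap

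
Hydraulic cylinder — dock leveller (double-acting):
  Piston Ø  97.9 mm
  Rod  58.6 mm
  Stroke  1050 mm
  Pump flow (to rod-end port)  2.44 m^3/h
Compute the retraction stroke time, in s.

Rod-side annular area A_ann = π/4 × (97.9² − 58.6²) = 4831 mm^2
Swept volume V = A × L; t = V / Q = A·L / Q

t ≈ 7.48 s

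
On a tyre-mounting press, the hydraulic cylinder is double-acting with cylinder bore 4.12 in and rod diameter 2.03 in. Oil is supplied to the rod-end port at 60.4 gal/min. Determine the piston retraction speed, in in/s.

Rod-side annular area A_ann = π/4 × (4.12² − 2.03²) = 10.10 in^2
Flow into the rod-end port fills the annular volume.
v = Q / A

v ≈ 23.0 in/s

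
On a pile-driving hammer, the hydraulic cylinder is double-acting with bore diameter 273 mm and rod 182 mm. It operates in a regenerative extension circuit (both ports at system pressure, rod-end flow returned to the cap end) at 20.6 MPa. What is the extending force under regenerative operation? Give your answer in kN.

F ≈ 536 kN

With equal pressure on both faces, forces on the annular region cancel; the net push is pressure × rod cross-section.
Rod cross-section A_rod = π/4 × (182 mm)² = 26020 mm^2
F = P × A_rod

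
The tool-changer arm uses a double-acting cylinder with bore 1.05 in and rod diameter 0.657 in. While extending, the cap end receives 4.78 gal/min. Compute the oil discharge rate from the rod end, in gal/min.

Cap-side area A_cap = π/4 × (1.05 in)² = 0.8659 in^2
Rod-side annular area A_ann = π/4 × (1.05² − 0.657²) = 0.5269 in^2
Piston speed v = Q_in/A_cap; rod-end outflow Q_out = v × A_ann = Q_in × A_ann/A_cap.

Q_out ≈ 2.91 gal/min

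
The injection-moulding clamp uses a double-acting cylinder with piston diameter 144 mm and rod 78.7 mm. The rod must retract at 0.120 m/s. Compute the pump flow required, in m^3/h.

Rod-side annular area A_ann = π/4 × (144² − 78.7²) = 11420 mm^2
Q = A × v

Q ≈ 4.93 m^3/h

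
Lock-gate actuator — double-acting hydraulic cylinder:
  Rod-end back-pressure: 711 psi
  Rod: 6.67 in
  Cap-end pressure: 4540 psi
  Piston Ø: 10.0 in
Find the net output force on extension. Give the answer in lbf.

F ≈ 3.26e5 lbf

Cap-side area A_cap = π/4 × (10.0 in)² = 78.54 in^2
Rod-side annular area A_ann = π/4 × (10.0² − 6.67²) = 43.60 in^2
Net thrust = P_cap·A_cap − P_rod·A_ann = 3.566e5 lbf − 31000 lbf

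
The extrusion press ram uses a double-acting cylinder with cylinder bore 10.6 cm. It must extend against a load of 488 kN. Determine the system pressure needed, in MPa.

P ≈ 55.3 MPa

Cap-side area A_cap = π/4 × (10.6 cm)² = 88.25 cm^2
P = F / A = 488 kN / A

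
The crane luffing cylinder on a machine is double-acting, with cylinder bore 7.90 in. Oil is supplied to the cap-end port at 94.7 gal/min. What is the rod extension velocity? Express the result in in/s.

Cap-side area A_cap = π/4 × (7.90 in)² = 49.02 in^2
v = Q / A

v ≈ 7.44 in/s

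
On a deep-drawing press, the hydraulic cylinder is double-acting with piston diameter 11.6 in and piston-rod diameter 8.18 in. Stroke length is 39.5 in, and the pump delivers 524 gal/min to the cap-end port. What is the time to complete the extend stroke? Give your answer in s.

Cap-side area A_cap = π/4 × (11.6 in)² = 105.7 in^2
Swept volume V = A × L; t = V / Q = A·L / Q

t ≈ 2.07 s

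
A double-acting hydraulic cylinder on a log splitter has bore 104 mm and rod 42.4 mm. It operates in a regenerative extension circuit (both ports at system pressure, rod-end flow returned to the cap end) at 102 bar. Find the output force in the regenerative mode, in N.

F ≈ 14400 N

With equal pressure on both faces, forces on the annular region cancel; the net push is pressure × rod cross-section.
Rod cross-section A_rod = π/4 × (42.4 mm)² = 1412 mm^2
F = P × A_rod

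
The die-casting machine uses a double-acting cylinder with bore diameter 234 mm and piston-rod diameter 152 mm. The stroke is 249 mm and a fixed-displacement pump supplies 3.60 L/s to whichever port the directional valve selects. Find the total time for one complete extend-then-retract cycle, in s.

t ≈ 4.69 s

Cap-side area A_cap = π/4 × (234 mm)² = 43010 mm^2
Rod-side annular area A_ann = π/4 × (234² − 152²) = 24860 mm^2
t_ext = A_cap·L/Q = 2.975 s
t_ret = A_ann·L/Q = 1.719 s
t_cycle = t_ext + t_ret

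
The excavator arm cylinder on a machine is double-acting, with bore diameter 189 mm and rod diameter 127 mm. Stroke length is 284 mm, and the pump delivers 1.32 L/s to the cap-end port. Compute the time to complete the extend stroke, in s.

Cap-side area A_cap = π/4 × (189 mm)² = 28060 mm^2
Swept volume V = A × L; t = V / Q = A·L / Q

t ≈ 6.04 s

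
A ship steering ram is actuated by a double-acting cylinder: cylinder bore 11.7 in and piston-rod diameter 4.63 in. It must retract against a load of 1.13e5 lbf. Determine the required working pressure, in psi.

P ≈ 1250 psi

Rod-side annular area A_ann = π/4 × (11.7² − 4.63²) = 90.68 in^2
Retraction: pressure acts on the annular area.
P = F / A = 1.13e5 lbf / A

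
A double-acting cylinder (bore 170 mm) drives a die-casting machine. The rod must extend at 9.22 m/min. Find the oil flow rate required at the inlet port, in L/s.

Cap-side area A_cap = π/4 × (170 mm)² = 22700 mm^2
Q = A × v

Q ≈ 3.49 L/s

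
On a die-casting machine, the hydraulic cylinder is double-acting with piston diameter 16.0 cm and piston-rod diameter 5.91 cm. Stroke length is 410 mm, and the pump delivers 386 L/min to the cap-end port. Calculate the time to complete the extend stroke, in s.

Cap-side area A_cap = π/4 × (16.0 cm)² = 201.1 cm^2
Swept volume V = A × L; t = V / Q = A·L / Q

t ≈ 1.28 s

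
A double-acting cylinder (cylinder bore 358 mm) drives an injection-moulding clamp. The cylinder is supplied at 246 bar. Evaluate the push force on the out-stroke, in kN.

Cap-side area A_cap = π/4 × (358 mm)² = 1.007e5 mm^2
F = P × A_cap = 246 bar × A_cap

F ≈ 2480 kN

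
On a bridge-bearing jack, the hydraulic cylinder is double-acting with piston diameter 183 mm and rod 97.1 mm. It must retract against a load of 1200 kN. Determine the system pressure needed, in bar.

P ≈ 635 bar

Rod-side annular area A_ann = π/4 × (183² − 97.1²) = 18900 mm^2
Retraction: pressure acts on the annular area.
P = F / A = 1200 kN / A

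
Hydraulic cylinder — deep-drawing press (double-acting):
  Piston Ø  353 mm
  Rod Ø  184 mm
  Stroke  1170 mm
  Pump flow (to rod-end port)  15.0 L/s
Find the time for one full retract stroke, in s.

t ≈ 5.56 s

Rod-side annular area A_ann = π/4 × (353² − 184²) = 71280 mm^2
Swept volume V = A × L; t = V / Q = A·L / Q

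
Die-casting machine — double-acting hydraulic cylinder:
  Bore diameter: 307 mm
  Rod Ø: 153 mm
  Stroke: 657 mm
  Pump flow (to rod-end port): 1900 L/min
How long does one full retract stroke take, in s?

Rod-side annular area A_ann = π/4 × (307² − 153²) = 55640 mm^2
Swept volume V = A × L; t = V / Q = A·L / Q

t ≈ 1.15 s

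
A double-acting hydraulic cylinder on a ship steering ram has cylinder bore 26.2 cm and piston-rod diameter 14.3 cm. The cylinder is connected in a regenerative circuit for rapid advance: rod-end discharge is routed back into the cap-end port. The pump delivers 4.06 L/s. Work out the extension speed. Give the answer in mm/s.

In regeneration the rod-end outflow joins the pump flow into the cap end, so the net volume the pump must supply per unit advance equals the rod cross-section area.
Rod cross-section A_rod = π/4 × (14.3 cm)² = 160.6 cm^2
v = Q_pump / A_rod

v ≈ 253 mm/s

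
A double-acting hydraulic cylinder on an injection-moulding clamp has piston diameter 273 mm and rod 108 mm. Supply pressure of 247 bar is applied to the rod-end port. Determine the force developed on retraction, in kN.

F ≈ 1220 kN

Rod-side annular area A_ann = π/4 × (273² − 108²) = 49370 mm^2
On retraction the pressure acts on the annular area (bore minus rod).
F = P × A_ann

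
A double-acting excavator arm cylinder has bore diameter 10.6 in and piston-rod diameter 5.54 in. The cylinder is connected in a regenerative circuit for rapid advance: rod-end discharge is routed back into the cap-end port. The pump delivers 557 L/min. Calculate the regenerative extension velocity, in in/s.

In regeneration the rod-end outflow joins the pump flow into the cap end, so the net volume the pump must supply per unit advance equals the rod cross-section area.
Rod cross-section A_rod = π/4 × (5.54 in)² = 24.11 in^2
v = Q_pump / A_rod

v ≈ 23.5 in/s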